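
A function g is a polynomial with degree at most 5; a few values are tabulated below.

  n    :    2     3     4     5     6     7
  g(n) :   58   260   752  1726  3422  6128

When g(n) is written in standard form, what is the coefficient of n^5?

0

First differences: 202, 492, 974, 1696, 2706. Second differences: 290, 482, 722, 1010. Third differences: 192, 240, 288. Fourth differences: 48, 48.
Level-4 differences are constant, so g has degree 4.
Fitting a degree-4 polynomial gives g(n) = 2n^4 + 4n³ - n² + n - 4.
The coefficient of n^5 is 0.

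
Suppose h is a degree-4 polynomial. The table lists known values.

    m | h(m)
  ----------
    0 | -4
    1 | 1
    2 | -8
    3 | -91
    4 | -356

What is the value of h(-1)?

-11

Write h(m) = am^4 + bm³ + cm² + dm + e; the 5 given values yield a linear system in the 5 coefficients.
Solving, h(m) = -2m^4 + 2m³ + m² + 4m - 4.
Then h(-1) = -11.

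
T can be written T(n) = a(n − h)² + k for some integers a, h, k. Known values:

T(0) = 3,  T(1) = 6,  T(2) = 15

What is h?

0

First differences 3, 9; second difference 6 = 2a, so a = 3.
Expanding, the n-coefficient is −2ah = -6h; matching it to the data gives h = 0, and then k = 3.
So T(n) = 3(n + 0)² + 3.
Hence h = 0.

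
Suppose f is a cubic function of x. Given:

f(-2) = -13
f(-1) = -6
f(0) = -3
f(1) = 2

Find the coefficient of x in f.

3

Write f(x) = ax³ + bx² + cx + d; the 4 given values yield a linear system in the 4 coefficients.
Solving, f(x) = x³ + x² + 3x - 3.
The coefficient of x is 3.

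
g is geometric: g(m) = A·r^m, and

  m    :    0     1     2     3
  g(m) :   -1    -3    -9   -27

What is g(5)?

-243

Consecutive ratio: -3/(-1) = 3, and -9/(-3) = 3, so r = 3.
Then A·3^0 = -1 gives A = -1, and g(m) = -1·3^m.
g(5) = -1·3^5 = -243.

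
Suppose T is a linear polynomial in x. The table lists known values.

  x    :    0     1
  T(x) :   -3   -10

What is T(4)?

Write T(x) = ax + b; the 2 given values yield a linear system in the 2 coefficients.
Solving, T(x) = -7x - 3.
Then T(4) = -31.

-31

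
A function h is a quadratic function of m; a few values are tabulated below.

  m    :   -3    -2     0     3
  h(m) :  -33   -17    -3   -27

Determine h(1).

Write h(m) = am² + bm + c; the 4 given values yield a linear system in the 3 coefficients.
Solving, h(m) = -3m² + m - 3.
Then h(1) = -5.

-5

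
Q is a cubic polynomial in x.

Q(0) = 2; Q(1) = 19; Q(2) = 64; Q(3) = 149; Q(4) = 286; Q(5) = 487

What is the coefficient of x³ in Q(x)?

First differences: 17, 45, 85, 137, 201. Second differences: 28, 40, 52, 64. Third differences: 12, 12, 12.
Level-3 differences are constant, so Q has degree 3.
Fitting a degree-3 polynomial gives Q(x) = 2x³ + 8x² + 7x + 2.
The coefficient of x³ is 2.

2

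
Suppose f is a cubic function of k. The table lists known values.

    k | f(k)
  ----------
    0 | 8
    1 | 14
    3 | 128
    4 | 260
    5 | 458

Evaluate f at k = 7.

1100

Write f(k) = ak³ + bk² + ck + d; the 5 given values yield a linear system in the 4 coefficients.
Solving, f(k) = 2k³ + 9k² - 5k + 8.
Then f(7) = 1100.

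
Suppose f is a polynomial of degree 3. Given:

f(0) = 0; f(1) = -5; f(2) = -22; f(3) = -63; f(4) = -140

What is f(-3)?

First differences: -5, -17, -41, -77. Second differences: -12, -24, -36. Third differences: -12, -12.
Level-3 differences are constant, so f has degree 3.
Fitting a degree-3 polynomial gives f(x) = -2x³ - 3x.
Then f(-3) = 63.

63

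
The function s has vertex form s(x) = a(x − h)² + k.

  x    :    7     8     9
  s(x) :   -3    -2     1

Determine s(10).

First differences 1, 3; second difference 2 = 2a, so a = 1.
Expanding, the x-coefficient is −2ah = -2h; matching it to the data gives h = 7, and then k = -3.
So s(x) = 1(x − 7)² − 3.
s(10) = 1·3² − 3 = 6.

6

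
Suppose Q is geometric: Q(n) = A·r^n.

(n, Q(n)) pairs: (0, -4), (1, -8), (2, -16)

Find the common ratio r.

2

Consecutive ratio: -8/(-4) = 2, and -16/(-8) = 2, so r = 2.
Then A·2^0 = -4 gives A = -4, and Q(n) = -4·2^n.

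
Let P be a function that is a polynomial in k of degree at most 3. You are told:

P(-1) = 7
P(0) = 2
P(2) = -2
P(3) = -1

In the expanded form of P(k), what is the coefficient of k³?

0

Write P(k) = ak³ + bk² + ck + d; the 4 given values yield a linear system in the 4 coefficients.
Solving, the leading coefficient vanishes, and P(k) = k² - 4k + 2.
The coefficient of k³ is 0.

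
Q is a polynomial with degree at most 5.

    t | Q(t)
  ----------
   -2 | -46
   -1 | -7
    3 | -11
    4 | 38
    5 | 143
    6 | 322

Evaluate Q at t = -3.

-137

Write Q(t) = at^5 + bt^4 + ct³ + dt² + et + p; the 6 given values yield a linear system in the 6 coefficients.
Solving, the top 2 coefficients vanish, and Q(t) = 3t³ - 8t² - 6t - 2.
Then Q(-3) = -137.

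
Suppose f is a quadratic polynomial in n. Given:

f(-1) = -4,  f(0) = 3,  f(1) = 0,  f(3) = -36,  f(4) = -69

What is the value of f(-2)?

Write f(n) = an² + bn + c; the 5 given values yield a linear system in the 3 coefficients.
Solving, f(n) = -5n² + 2n + 3.
Then f(-2) = -21.

-21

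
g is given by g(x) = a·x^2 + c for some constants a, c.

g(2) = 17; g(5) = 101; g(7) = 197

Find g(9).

325

From g(2) = 17 and g(5) = 101: 4a + c = 17 and 25a + c = 101.
Subtracting: 21a = 84, so a = 4; then c = 17 − 4·4 = 1.
So g(x) = 4x² + 1, and g(9) = 325.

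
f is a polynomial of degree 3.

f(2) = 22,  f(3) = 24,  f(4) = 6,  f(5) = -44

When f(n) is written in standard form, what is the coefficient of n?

0

Write f(n) = an³ + bn² + cn + d; the 4 given values yield a linear system in the 4 coefficients.
Solving, f(n) = -2n³ + 8n² + 6.
The coefficient of n is 0.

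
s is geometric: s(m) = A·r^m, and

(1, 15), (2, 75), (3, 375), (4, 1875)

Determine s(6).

Consecutive ratio: 75/15 = 5, and 375/75 = 5, so r = 5.
Then A·5^1 = 15 gives A = 3, and s(m) = 3·5^m.
s(6) = 3·5^6 = 46875.

46875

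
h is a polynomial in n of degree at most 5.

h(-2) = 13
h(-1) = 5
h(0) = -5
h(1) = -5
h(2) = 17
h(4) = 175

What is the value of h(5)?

Write h(n) = an^5 + bn^4 + cn³ + dn² + en + p; the 6 given values yield a linear system in the 6 coefficients.
Solving, the top 2 coefficients vanish, and h(n) = 2n³ + 5n² - 7n - 5.
Then h(5) = 335.

335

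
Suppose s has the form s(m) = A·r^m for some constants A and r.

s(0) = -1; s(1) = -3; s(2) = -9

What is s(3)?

-27

Consecutive ratio: -3/(-1) = 3, and -9/(-3) = 3, so r = 3.
Then A·3^0 = -1 gives A = -1, and s(m) = -1·3^m.
s(3) = -1·3^3 = -27.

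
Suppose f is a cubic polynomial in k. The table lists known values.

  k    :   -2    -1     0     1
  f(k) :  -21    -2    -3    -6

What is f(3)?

Write f(k) = ak³ + bk² + ck + d; the 4 given values yield a linear system in the 4 coefficients.
Solving, f(k) = 3k³ - k² - 5k - 3.
Then f(3) = 54.

54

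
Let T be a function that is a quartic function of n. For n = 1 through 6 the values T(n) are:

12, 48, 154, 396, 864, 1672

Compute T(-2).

24

First differences: 36, 106, 242, 468, 808. Second differences: 70, 136, 226, 340. Third differences: 66, 90, 114. Fourth differences: 24, 24.
Level-4 differences are constant, so T has degree 4.
Fitting a degree-4 polynomial gives T(n) = n^4 + n³ + 4n² + 2n + 4.
Then T(-2) = 24.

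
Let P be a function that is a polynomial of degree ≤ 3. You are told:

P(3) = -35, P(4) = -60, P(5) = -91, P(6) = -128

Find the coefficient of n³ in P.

0

Write P(n) = an³ + bn² + cn + d; the 4 given values yield a linear system in the 4 coefficients.
Solving, the leading coefficient vanishes, and P(n) = -3n² - 4n + 4.
The coefficient of n³ is 0.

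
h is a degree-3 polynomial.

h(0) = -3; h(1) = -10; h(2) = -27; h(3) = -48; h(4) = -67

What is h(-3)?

First differences: -7, -17, -21, -19. Second differences: -10, -4, 2. Third differences: 6, 6.
Level-3 differences are constant, so h has degree 3.
Fitting a degree-3 polynomial gives h(x) = x³ - 8x² - 3.
Then h(-3) = -102.

-102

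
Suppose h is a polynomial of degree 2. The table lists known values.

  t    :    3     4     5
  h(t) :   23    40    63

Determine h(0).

8

Write h(t) = at² + bt + c; the 3 given values yield a linear system in the 3 coefficients.
Solving, h(t) = 3t² - 4t + 8.
Then h(0) = 8.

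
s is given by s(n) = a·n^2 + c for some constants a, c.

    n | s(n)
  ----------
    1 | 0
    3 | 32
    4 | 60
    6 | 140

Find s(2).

12

From s(1) = 0 and s(3) = 32: 1a + c = 0 and 9a + c = 32.
Subtracting: 8a = 32, so a = 4; then c = 0 − 4·1 = -4.
So s(n) = 4n² − 4, and s(2) = 12.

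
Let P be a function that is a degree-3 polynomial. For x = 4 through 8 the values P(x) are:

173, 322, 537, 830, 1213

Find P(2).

First differences: 149, 215, 293, 383. Second differences: 66, 78, 90. Third differences: 12, 12.
Level-3 differences are constant, so P has degree 3.
Fitting a degree-3 polynomial gives P(x) = 2x³ + 3x² - 3.
Then P(2) = 25.

25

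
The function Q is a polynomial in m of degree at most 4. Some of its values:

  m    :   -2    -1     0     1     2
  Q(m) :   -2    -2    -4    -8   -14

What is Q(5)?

First differences: 0, -2, -4, -6. Second differences: -2, -2, -2.
Level-2 differences are constant, so Q has degree 2.
Fitting a degree-2 polynomial gives Q(m) = -m² - 3m - 4.
Then Q(5) = -44.

-44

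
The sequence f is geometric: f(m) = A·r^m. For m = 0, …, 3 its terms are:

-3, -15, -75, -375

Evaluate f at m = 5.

-9375

Consecutive ratio: -15/(-3) = 5, and -75/(-15) = 5, so r = 5.
Then A·5^0 = -3 gives A = -3, and f(m) = -3·5^m.
f(5) = -3·5^5 = -9375.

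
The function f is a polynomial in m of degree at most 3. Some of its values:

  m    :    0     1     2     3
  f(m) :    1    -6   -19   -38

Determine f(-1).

2

First differences: -7, -13, -19. Second differences: -6, -6.
Level-2 differences are constant, so f has degree 2.
Fitting a degree-2 polynomial gives f(m) = -3m² - 4m + 1.
Then f(-1) = 2.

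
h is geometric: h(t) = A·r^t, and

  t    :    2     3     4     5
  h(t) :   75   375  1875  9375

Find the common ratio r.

Consecutive ratio: 375/75 = 5, and 1875/375 = 5, so r = 5.
Then A·5^2 = 75 gives A = 3, and h(t) = 3·5^t.

5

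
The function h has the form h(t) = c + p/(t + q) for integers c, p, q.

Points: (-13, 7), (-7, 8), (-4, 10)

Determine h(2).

2

(h(t) − c)(t + q) = p for each data point; the three points give a linear system in c and q, then p follows.
Solving: c = 6, q = 1, p = -12, so h(t) = 6 − 12/(t + 1).
Then h(2) = 6 − 12/3 = 2.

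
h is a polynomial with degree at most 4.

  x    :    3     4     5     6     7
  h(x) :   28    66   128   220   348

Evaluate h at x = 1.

First differences: 38, 62, 92, 128. Second differences: 24, 30, 36. Third differences: 6, 6.
Level-3 differences are constant, so h has degree 3.
Fitting a degree-3 polynomial gives h(x) = x³ + x - 2.
Then h(1) = 0.

0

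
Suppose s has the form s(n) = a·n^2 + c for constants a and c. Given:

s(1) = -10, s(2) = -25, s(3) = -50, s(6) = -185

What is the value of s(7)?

-250

From s(1) = -10 and s(2) = -25: 1a + c = -10 and 4a + c = -25.
Subtracting: 3a = -15, so a = -5; then c = -10 − (-5)·1 = -5.
So s(n) = -5n² − 5, and s(7) = -250.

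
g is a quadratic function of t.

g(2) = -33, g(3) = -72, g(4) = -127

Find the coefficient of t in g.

1

Write g(t) = at² + bt + c; the 3 given values yield a linear system in the 3 coefficients.
Solving, g(t) = -8t² + t - 3.
The coefficient of t is 1.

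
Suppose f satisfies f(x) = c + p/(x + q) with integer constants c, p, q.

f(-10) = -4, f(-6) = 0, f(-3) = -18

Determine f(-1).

-10

(f(x) − c)(x + q) = p for each data point; the three points give a linear system in c and q, then p follows.
Solving: c = -6, q = 4, p = -12, so f(x) = -6 − 12/(x + 4).
Then f(-1) = -6 − 12/3 = -10.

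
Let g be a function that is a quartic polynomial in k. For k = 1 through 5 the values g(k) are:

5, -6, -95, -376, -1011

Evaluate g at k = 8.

-7380

Write g(k) = ak^4 + bk³ + ck² + dk + e; the 5 given values yield a linear system in the 5 coefficients.
Solving, g(k) = -2k^4 + k³ + 5k² - 3k + 4.
Then g(8) = -7380.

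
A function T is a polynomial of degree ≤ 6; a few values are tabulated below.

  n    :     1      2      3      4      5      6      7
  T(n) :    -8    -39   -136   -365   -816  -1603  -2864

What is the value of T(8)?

First differences: -31, -97, -229, -451, -787, -1261. Second differences: -66, -132, -222, -336, -474. Third differences: -66, -90, -114, -138. Fourth differences: -24, -24, -24.
Level-4 differences are constant, so T has degree 4.
Fitting a degree-4 polynomial gives T(n) = -n^4 - n³ - 2n² - 3n - 1.
Then T(8) = -4761.

-4761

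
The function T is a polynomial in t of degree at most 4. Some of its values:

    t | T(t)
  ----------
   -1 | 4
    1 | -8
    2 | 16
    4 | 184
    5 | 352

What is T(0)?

Write T(t) = at^4 + bt³ + ct² + dt + e; the 5 given values yield a linear system in the 5 coefficients.
Solving, the leading coefficient vanishes, and T(t) = 2t³ + 6t² - 8t - 8.
The constant term is T(0) = -8.

-8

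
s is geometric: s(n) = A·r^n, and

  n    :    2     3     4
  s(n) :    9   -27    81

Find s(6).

729

Consecutive ratio: -27/9 = -3, and 81/(-27) = -3, so r = -3.
Then A·(-3)^2 = 9 gives A = 1, and s(n) = 1·(-3)^n.
s(6) = 1·(-3)^6 = 729.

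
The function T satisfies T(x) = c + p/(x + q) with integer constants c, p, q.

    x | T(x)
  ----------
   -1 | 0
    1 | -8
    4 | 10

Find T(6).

7

(T(x) − c)(x + q) = p for each data point; the three points give a linear system in c and q, then p follows.
Solving: c = 4, q = -2, p = 12, so T(x) = 4 + 12/(x − 2).
Then T(6) = 4 + 12/4 = 7.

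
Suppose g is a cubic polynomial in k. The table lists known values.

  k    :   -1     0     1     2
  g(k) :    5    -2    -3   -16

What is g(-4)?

242

Write g(k) = ak³ + bk² + ck + d; the 4 given values yield a linear system in the 4 coefficients.
Solving, g(k) = -3k³ + 3k² - k - 2.
Then g(-4) = 242.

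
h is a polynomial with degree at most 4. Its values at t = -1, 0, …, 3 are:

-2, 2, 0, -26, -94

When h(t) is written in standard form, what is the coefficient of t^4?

0

First differences: 4, -2, -26, -68. Second differences: -6, -24, -42. Third differences: -18, -18.
Level-3 differences are constant, so h has degree 3.
Fitting a degree-3 polynomial gives h(t) = -3t³ - 3t² + 4t + 2.
The coefficient of t^4 is 0.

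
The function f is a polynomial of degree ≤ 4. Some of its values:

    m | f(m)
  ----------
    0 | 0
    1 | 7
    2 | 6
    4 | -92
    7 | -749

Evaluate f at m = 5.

-225

Write f(m) = am^4 + bm³ + cm² + dm + e; the 5 given values yield a linear system in the 5 coefficients.
Solving, the leading coefficient vanishes, and f(m) = -3m³ + 5m² + 5m.
Then f(5) = -225.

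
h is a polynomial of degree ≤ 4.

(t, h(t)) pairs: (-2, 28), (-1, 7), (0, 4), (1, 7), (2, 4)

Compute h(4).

-68

First differences: -21, -3, 3, -3. Second differences: 18, 6, -6. Third differences: -12, -12.
Level-3 differences are constant, so h has degree 3.
Fitting a degree-3 polynomial gives h(t) = -2t³ + 3t² + 2t + 4.
Then h(4) = -68.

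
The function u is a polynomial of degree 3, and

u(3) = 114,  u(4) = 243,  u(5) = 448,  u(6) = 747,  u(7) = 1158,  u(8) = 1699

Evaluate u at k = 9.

First differences: 129, 205, 299, 411, 541. Second differences: 76, 94, 112, 130. Third differences: 18, 18, 18.
Level-3 differences are constant, so u has degree 3.
Fitting a degree-3 polynomial gives u(k) = 3k³ + 2k² + 4k + 3.
Then u(9) = 2388.

2388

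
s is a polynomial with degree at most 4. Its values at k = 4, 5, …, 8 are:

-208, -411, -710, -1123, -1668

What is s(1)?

First differences: -203, -299, -413, -545. Second differences: -96, -114, -132. Third differences: -18, -18.
Level-3 differences are constant, so s has degree 3.
Fitting a degree-3 polynomial gives s(k) = -3k³ - 3k² + 7k + 4.
Then s(1) = 5.

5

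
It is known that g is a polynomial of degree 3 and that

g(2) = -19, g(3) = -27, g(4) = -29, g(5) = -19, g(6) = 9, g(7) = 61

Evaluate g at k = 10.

421

First differences: -8, -2, 10, 28, 52. Second differences: 6, 12, 18, 24. Third differences: 6, 6, 6.
Level-3 differences are constant, so g has degree 3.
Fitting a degree-3 polynomial gives g(k) = k³ - 6k² + 3k - 9.
Then g(10) = 421.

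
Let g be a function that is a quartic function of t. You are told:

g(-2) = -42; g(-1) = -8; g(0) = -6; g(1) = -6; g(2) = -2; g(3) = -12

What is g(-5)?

First differences: 34, 2, 0, 4, -10. Second differences: -32, -2, 4, -14. Third differences: 30, 6, -18. Fourth differences: -24, -24.
Level-4 differences are constant, so g has degree 4.
Fitting a degree-4 polynomial gives g(t) = -t^4 + 3t³ - 2t - 6.
Then g(-5) = -996.

-996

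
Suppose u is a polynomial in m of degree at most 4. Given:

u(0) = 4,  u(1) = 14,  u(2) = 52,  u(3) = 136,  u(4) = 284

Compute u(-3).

Write u(m) = am^4 + bm³ + cm² + dm + e; the 5 given values yield a linear system in the 5 coefficients.
Solving, the leading coefficient vanishes, and u(m) = 3m³ + 5m² + 2m + 4.
Then u(-3) = -38.

-38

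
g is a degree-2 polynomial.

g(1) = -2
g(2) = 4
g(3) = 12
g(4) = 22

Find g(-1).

-8

Write g(t) = at² + bt + c; the 4 given values yield a linear system in the 3 coefficients.
Solving, g(t) = t² + 3t - 6.
Then g(-1) = -8.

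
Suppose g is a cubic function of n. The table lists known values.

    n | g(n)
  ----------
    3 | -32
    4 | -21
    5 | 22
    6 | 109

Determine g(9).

754

Write g(n) = an³ + bn² + cn + d; the 4 given values yield a linear system in the 4 coefficients.
Solving, g(n) = 2n³ - 8n² - 7n + 7.
Then g(9) = 754.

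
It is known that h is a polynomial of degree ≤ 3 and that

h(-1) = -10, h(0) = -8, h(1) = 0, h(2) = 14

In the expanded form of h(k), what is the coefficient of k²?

3

Write h(k) = ak³ + bk² + ck + d; the 4 given values yield a linear system in the 4 coefficients.
Solving, the leading coefficient vanishes, and h(k) = 3k² + 5k - 8.
The coefficient of k² is 3.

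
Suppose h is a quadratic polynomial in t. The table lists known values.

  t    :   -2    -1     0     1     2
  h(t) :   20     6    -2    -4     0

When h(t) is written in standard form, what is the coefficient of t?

-5

First differences: -14, -8, -2, 4. Second differences: 6, 6, 6.
Level-2 differences are constant, so h has degree 2.
Fitting a degree-2 polynomial gives h(t) = 3t² - 5t - 2.
The coefficient of t is -5.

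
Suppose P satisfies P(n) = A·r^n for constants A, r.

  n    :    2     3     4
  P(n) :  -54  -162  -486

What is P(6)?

Consecutive ratio: -162/(-54) = 3, and -486/(-162) = 3, so r = 3.
Then A·3^2 = -54 gives A = -6, and P(n) = -6·3^n.
P(6) = -6·3^6 = -4374.

-4374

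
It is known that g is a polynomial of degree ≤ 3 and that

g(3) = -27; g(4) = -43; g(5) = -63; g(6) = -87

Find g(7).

-115

First differences: -16, -20, -24. Second differences: -4, -4.
Level-2 differences are constant, so g has degree 2.
Fitting a degree-2 polynomial gives g(t) = -2t² - 2t - 3.
Then g(7) = -115.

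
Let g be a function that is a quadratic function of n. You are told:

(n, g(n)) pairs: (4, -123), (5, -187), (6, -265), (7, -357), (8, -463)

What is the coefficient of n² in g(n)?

Write g(n) = an² + bn + c; the 5 given values yield a linear system in the 3 coefficients.
Solving, g(n) = -7n² - n - 7.
The coefficient of n² is -7.

-7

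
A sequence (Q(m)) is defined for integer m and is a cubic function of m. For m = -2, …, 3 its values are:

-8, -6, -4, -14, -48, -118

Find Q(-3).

2

First differences: 2, 2, -10, -34, -70. Second differences: 0, -12, -24, -36. Third differences: -12, -12, -12.
Level-3 differences are constant, so Q has degree 3.
Fitting a degree-3 polynomial gives Q(m) = -2m³ - 6m² - 2m - 4.
Then Q(-3) = 2.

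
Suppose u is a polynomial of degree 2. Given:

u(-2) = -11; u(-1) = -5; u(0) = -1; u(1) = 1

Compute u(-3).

First differences: 6, 4, 2. Second differences: -2, -2.
Level-2 differences are constant, so u has degree 2.
Fitting a degree-2 polynomial gives u(n) = -n² + 3n - 1.
Then u(-3) = -19.

-19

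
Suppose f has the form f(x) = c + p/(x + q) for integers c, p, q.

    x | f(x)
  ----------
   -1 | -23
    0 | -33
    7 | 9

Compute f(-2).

(f(x) − c)(x + q) = p for each data point; the three points give a linear system in c and q, then p follows.
Solving: c = -3, q = -2, p = 60, so f(x) = -3 + 60/(x − 2).
Then f(-2) = -3 + 60/(-4) = -18.

-18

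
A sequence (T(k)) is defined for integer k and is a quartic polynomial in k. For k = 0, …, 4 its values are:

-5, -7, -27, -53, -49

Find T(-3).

Write T(k) = ak^4 + bk³ + ck² + dk + e; the 5 given values yield a linear system in the 5 coefficients.
Solving, T(k) = k^4 - 4k³ - 4k² + 5k - 5.
Then T(-3) = 133.

133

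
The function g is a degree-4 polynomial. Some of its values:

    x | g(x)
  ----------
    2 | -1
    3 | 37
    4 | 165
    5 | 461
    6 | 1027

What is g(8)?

Write g(x) = ax^4 + bx³ + cx² + dx + e; the 5 given values yield a linear system in the 5 coefficients.
Solving, g(x) = x^4 - x³ - x² - 3x + 1.
Then g(8) = 3497.

3497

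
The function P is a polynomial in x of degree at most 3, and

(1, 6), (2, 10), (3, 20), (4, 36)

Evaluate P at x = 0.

8

First differences: 4, 10, 16. Second differences: 6, 6.
Level-2 differences are constant, so P has degree 2.
Fitting a degree-2 polynomial gives P(x) = 3x² - 5x + 8.
Then P(0) = 8.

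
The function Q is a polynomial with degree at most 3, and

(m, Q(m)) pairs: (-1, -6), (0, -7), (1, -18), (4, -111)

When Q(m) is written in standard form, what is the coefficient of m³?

0

Write Q(m) = am³ + bm² + cm + d; the 4 given values yield a linear system in the 4 coefficients.
Solving, the leading coefficient vanishes, and Q(m) = -5m² - 6m - 7.
The coefficient of m³ is 0.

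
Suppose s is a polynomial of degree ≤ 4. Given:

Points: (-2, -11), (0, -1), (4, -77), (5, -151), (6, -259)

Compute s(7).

-407

Write s(n) = an^4 + bn³ + cn² + dn + e; the 5 given values yield a linear system in the 5 coefficients.
Solving, the leading coefficient vanishes, and s(n) = -n³ - 2n² + 5n - 1.
Then s(7) = -407.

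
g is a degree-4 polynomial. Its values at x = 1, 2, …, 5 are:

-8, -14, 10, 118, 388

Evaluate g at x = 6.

922

Write g(x) = ax^4 + bx³ + cx² + dx + e; the 5 given values yield a linear system in the 5 coefficients.
Solving, g(x) = x^4 - x³ - 4x² - 2x - 2.
Then g(6) = 922.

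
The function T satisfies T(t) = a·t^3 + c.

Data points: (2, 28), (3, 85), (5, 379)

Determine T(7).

1033

From T(2) = 28 and T(3) = 85: 8a + c = 28 and 27a + c = 85.
Subtracting: 19a = 57, so a = 3; then c = 28 − 3·8 = 4.
So T(t) = 3t³ + 4, and T(7) = 1033.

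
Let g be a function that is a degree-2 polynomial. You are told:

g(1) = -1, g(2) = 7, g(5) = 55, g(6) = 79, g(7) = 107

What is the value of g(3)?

19

Write g(m) = am² + bm + c; the 5 given values yield a linear system in the 3 coefficients.
Solving, g(m) = 2m² + 2m - 5.
Then g(3) = 19.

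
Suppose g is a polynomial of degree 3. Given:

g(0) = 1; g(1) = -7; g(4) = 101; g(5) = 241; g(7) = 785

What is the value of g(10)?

Write g(n) = an³ + bn² + cn + d; the 5 given values yield a linear system in the 4 coefficients.
Solving, g(n) = 3n³ - 4n² - 7n + 1.
Then g(10) = 2531.

2531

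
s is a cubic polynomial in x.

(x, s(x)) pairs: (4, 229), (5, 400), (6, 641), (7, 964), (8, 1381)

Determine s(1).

First differences: 171, 241, 323, 417. Second differences: 70, 82, 94. Third differences: 12, 12.
Level-3 differences are constant, so s has degree 3.
Fitting a degree-3 polynomial gives s(x) = 2x³ + 5x² + 4x + 5.
Then s(1) = 16.

16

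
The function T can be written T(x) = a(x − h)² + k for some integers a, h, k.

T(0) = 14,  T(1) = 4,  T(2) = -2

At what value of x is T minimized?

First differences -10, -6; second difference 4 = 2a, so a = 2.
Expanding, the x-coefficient is −2ah = -4h; matching it to the data gives h = 3, and then k = -4.
So T(x) = 2(x − 3)² − 4.
Hence h = 3.

3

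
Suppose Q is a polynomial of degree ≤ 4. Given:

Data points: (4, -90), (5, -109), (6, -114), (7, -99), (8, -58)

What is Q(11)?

First differences: -19, -5, 15, 41. Second differences: 14, 20, 26. Third differences: 6, 6.
Level-3 differences are constant, so Q has degree 3.
Fitting a degree-3 polynomial gives Q(n) = n³ - 8n² - 8n + 6.
Then Q(11) = 281.

281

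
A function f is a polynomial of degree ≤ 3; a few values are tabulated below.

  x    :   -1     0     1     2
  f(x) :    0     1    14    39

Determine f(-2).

Write f(x) = ax³ + bx² + cx + d; the 4 given values yield a linear system in the 4 coefficients.
Solving, the leading coefficient vanishes, and f(x) = 6x² + 7x + 1.
Then f(-2) = 11.

11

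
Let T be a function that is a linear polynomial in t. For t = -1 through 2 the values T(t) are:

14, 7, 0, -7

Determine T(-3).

First differences: -7, -7, -7.
Level-1 differences are constant, so T has degree 1.
Fitting a degree-1 polynomial gives T(t) = -7t + 7.
Then T(-3) = 28.

28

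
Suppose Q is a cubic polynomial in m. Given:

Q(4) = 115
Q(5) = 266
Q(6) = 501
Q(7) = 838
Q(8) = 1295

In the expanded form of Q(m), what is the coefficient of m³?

Write Q(m) = am³ + bm² + cm + d; the 5 given values yield a linear system in the 4 coefficients.
Solving, Q(m) = 3m³ - 3m² - 5m - 9.
The coefficient of m³ is 3.

3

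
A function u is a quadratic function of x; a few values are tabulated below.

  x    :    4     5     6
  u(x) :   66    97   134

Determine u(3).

Write u(x) = ax² + bx + c; the 3 given values yield a linear system in the 3 coefficients.
Solving, u(x) = 3x² + 4x + 2.
Then u(3) = 41.

41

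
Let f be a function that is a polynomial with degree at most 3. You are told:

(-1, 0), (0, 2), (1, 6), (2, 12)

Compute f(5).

First differences: 2, 4, 6. Second differences: 2, 2.
Level-2 differences are constant, so f has degree 2.
Fitting a degree-2 polynomial gives f(x) = x² + 3x + 2.
Then f(5) = 42.

42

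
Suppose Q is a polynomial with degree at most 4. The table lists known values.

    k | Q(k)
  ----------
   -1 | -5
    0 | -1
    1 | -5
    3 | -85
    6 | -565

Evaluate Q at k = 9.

-1765

Write Q(k) = ak^4 + bk³ + ck² + dk + e; the 5 given values yield a linear system in the 5 coefficients.
Solving, the leading coefficient vanishes, and Q(k) = -2k³ - 4k² + 2k - 1.
Then Q(9) = -1765.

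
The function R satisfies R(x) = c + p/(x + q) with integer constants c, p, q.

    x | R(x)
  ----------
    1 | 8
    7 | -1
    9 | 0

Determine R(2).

14

(R(x) − c)(x + q) = p for each data point; the three points give a linear system in c and q, then p follows.
Solving: c = 2, q = -3, p = -12, so R(x) = 2 − 12/(x − 3).
Then R(2) = 2 − 12/(-1) = 14.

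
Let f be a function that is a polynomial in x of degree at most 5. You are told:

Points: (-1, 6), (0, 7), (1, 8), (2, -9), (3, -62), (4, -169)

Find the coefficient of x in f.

4

First differences: 1, 1, -17, -53, -107. Second differences: 0, -18, -36, -54. Third differences: -18, -18, -18.
Level-3 differences are constant, so f has degree 3.
Fitting a degree-3 polynomial gives f(x) = -3x³ + 4x + 7.
The coefficient of x is 4.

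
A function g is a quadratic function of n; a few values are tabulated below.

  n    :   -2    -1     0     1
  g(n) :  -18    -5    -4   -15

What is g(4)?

Write g(n) = an² + bn + c; the 4 given values yield a linear system in the 3 coefficients.
Solving, g(n) = -6n² - 5n - 4.
Then g(4) = -120.

-120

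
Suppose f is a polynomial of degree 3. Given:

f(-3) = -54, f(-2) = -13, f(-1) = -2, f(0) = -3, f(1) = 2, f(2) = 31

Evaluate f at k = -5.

Write f(k) = ak³ + bk² + ck + d; the 6 given values yield a linear system in the 4 coefficients.
Solving, f(k) = 3k³ + 3k² - k - 3.
Then f(-5) = -298.

-298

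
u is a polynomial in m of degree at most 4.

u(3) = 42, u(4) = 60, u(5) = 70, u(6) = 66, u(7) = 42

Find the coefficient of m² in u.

8

First differences: 18, 10, -4, -24. Second differences: -8, -14, -20. Third differences: -6, -6.
Level-3 differences are constant, so u has degree 3.
Fitting a degree-3 polynomial gives u(m) = -m³ + 8m² - m.
The coefficient of m² is 8.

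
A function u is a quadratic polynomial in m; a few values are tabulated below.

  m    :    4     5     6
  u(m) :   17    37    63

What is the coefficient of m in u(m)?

-7

Write u(m) = am² + bm + c; the 3 given values yield a linear system in the 3 coefficients.
Solving, u(m) = 3m² - 7m - 3.
The coefficient of m is -7.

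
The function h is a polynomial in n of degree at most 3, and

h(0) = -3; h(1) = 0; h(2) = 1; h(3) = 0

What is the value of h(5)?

-8

Write h(n) = an³ + bn² + cn + d; the 4 given values yield a linear system in the 4 coefficients.
Solving, the leading coefficient vanishes, and h(n) = -n² + 4n - 3.
Then h(5) = -8.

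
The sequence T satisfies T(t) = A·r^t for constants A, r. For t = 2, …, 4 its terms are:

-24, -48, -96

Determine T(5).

-192

Consecutive ratio: -48/(-24) = 2, and -96/(-48) = 2, so r = 2.
Then A·2^2 = -24 gives A = -6, and T(t) = -6·2^t.
T(5) = -6·2^5 = -192.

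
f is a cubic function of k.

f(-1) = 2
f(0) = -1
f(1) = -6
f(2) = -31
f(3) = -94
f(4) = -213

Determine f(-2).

21

Write f(k) = ak³ + bk² + ck + d; the 6 given values yield a linear system in the 4 coefficients.
Solving, f(k) = -3k³ - k² - k - 1.
Then f(-2) = 21.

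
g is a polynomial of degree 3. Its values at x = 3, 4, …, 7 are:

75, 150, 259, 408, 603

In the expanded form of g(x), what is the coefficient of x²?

5

First differences: 75, 109, 149, 195. Second differences: 34, 40, 46. Third differences: 6, 6.
Level-3 differences are constant, so g has degree 3.
Fitting a degree-3 polynomial gives g(x) = x³ + 5x² + 3x - 6.
The coefficient of x² is 5.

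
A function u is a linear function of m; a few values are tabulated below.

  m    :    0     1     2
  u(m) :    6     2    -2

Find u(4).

-10

First differences: -4, -4.
Level-1 differences are constant, so u has degree 1.
Fitting a degree-1 polynomial gives u(m) = -4m + 6.
Then u(4) = -10.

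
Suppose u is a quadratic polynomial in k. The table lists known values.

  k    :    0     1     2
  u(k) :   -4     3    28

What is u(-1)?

Write u(k) = ak² + bk + c; the 3 given values yield a linear system in the 3 coefficients.
Solving, u(k) = 9k² - 2k - 4.
Then u(-1) = 7.

7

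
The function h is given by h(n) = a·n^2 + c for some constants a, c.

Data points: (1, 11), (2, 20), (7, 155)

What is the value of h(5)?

From h(1) = 11 and h(2) = 20: 1a + c = 11 and 4a + c = 20.
Subtracting: 3a = 9, so a = 3; then c = 11 − 3·1 = 8.
So h(n) = 3n² + 8, and h(5) = 83.

83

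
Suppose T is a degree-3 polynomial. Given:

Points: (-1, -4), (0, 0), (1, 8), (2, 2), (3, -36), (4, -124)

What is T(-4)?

188

First differences: 4, 8, -6, -38, -88. Second differences: 4, -14, -32, -50. Third differences: -18, -18, -18.
Level-3 differences are constant, so T has degree 3.
Fitting a degree-3 polynomial gives T(m) = -3m³ + 2m² + 9m.
Then T(-4) = 188.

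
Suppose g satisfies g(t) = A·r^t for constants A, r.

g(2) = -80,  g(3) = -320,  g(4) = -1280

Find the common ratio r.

Consecutive ratio: -320/(-80) = 4, and -1280/(-320) = 4, so r = 4.
Then A·4^2 = -80 gives A = -5, and g(t) = -5·4^t.

4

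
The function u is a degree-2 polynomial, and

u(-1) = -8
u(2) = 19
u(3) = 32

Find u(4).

Write u(t) = at² + bt + c; the 3 given values yield a linear system in the 3 coefficients.
Solving, u(t) = t² + 8t - 1.
Then u(4) = 47.

47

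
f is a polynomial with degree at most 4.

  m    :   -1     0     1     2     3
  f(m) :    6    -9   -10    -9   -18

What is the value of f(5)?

First differences: -15, -1, 1, -9. Second differences: 14, 2, -10. Third differences: -12, -12.
Level-3 differences are constant, so f has degree 3.
Fitting a degree-3 polynomial gives f(m) = -2m³ + 7m² - 6m - 9.
Then f(5) = -114.

-114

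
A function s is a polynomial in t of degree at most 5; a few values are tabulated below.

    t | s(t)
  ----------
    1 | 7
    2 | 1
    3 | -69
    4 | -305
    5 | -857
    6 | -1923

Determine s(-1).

-5

First differences: -6, -70, -236, -552, -1066. Second differences: -64, -166, -316, -514. Third differences: -102, -150, -198. Fourth differences: -48, -48.
Level-4 differences are constant, so s has degree 4.
Fitting a degree-4 polynomial gives s(t) = -2t^4 + 3t³ + 3t + 3.
Then s(-1) = -5.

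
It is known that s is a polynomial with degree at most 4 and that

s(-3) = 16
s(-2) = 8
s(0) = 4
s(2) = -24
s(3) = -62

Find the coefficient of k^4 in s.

0

Write s(k) = ak^4 + bk³ + ck² + dk + e; the 5 given values yield a linear system in the 5 coefficients.
Solving, the leading coefficient vanishes, and s(k) = -k³ - 3k² - 4k + 4.
The coefficient of k^4 is 0.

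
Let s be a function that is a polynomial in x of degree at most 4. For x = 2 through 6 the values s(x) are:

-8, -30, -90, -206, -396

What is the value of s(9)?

First differences: -22, -60, -116, -190. Second differences: -38, -56, -74. Third differences: -18, -18.
Level-3 differences are constant, so s has degree 3.
Fitting a degree-3 polynomial gives s(x) = -3x³ + 8x² - 5x - 6.
Then s(9) = -1590.

-1590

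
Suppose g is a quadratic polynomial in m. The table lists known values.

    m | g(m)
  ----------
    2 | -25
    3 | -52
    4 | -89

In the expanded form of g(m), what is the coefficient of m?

-2

Write g(m) = am² + bm + c; the 3 given values yield a linear system in the 3 coefficients.
Solving, g(m) = -5m² - 2m - 1.
The coefficient of m is -2.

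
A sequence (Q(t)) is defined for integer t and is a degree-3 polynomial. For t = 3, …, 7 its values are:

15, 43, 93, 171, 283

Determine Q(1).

1

First differences: 28, 50, 78, 112. Second differences: 22, 28, 34. Third differences: 6, 6.
Level-3 differences are constant, so Q has degree 3.
Fitting a degree-3 polynomial gives Q(t) = t³ - t² - 2t + 3.
Then Q(1) = 1.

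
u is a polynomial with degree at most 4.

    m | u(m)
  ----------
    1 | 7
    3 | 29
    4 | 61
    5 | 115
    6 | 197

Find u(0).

Write u(m) = am^4 + bm³ + cm² + dm + e; the 5 given values yield a linear system in the 5 coefficients.
Solving, the leading coefficient vanishes, and u(m) = m³ - m² + 2m + 5.
Then u(0) = 5.

5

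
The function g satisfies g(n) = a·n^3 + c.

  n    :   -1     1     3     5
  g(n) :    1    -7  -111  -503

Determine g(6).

-867

From g(-1) = 1 and g(1) = -7: -1a + c = 1 and 1a + c = -7.
Subtracting: 2a = -8, so a = -4; then c = 1 − (-4)·(-1) = -3.
So g(n) = -4n³ − 3, and g(6) = -867.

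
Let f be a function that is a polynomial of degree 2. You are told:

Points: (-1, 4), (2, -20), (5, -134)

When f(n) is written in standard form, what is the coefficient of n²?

Write f(n) = an² + bn + c; the 3 given values yield a linear system in the 3 coefficients.
Solving, f(n) = -5n² - 3n + 6.
The coefficient of n² is -5.

-5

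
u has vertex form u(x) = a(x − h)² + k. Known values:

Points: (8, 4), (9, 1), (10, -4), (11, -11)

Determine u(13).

First differences -3, -5, -7; second difference -2 = 2a, so a = -1.
Expanding, the x-coefficient is −2ah = 2h; matching it to the data gives h = 7, and then k = 5.
So u(x) = -1(x − 7)² + 5.
u(13) = -1·6² + 5 = -31.

-31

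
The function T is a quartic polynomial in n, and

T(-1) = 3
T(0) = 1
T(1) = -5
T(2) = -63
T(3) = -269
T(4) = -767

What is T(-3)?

First differences: -2, -6, -58, -206, -498. Second differences: -4, -52, -148, -292. Third differences: -48, -96, -144. Fourth differences: -48, -48.
Level-4 differences are constant, so T has degree 4.
Fitting a degree-4 polynomial gives T(n) = -2n^4 - 4n³ + 1.
Then T(-3) = -53.

-53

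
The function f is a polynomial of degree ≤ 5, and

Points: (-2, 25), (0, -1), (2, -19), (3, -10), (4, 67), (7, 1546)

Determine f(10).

Write f(k) = ak^5 + bk^4 + ck³ + dk² + ek + p; the 6 given values yield a linear system in the 6 coefficients.
Solving, the leading coefficient vanishes, and f(k) = k^4 - 2k³ - 3k² - 3k - 1.
Then f(10) = 7669.

7669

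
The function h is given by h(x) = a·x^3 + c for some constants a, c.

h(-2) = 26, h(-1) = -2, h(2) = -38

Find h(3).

From h(-2) = 26 and h(-1) = -2: -8a + c = 26 and -1a + c = -2.
Subtracting: 7a = -28, so a = -4; then c = 26 − (-4)·(-8) = -6.
So h(x) = -4x³ − 6, and h(3) = -114.

-114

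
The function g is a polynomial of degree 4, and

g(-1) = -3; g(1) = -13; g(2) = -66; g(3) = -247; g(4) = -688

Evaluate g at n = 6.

Write g(n) = an^4 + bn³ + cn² + dn + e; the 5 given values yield a linear system in the 5 coefficients.
Solving, g(n) = -2n^4 - 2n³ - 2n² - 3n - 4.
Then g(6) = -3118.

-3118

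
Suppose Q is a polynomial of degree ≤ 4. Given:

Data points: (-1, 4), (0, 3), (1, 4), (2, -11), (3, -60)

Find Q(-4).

First differences: -1, 1, -15, -49. Second differences: 2, -16, -34. Third differences: -18, -18.
Level-3 differences are constant, so Q has degree 3.
Fitting a degree-3 polynomial gives Q(x) = -3x³ + x² + 3x + 3.
Then Q(-4) = 199.

199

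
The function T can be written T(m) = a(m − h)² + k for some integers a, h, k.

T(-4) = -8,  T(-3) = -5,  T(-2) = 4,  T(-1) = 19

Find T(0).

First differences 3, 9, 15; second difference 6 = 2a, so a = 3.
Expanding, the m-coefficient is −2ah = -6h; matching it to the data gives h = -4, and then k = -8.
So T(m) = 3(m + 4)² − 8.
T(0) = 3·4² − 8 = 40.

40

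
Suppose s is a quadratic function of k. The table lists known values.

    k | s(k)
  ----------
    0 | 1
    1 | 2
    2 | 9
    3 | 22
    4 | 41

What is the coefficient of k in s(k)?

First differences: 1, 7, 13, 19. Second differences: 6, 6, 6.
Level-2 differences are constant, so s has degree 2.
Fitting a degree-2 polynomial gives s(k) = 3k² - 2k + 1.
The coefficient of k is -2.

-2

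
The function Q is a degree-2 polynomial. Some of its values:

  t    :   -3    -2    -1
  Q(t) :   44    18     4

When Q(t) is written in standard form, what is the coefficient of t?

Write Q(t) = at² + bt + c; the 3 given values yield a linear system in the 3 coefficients.
Solving, Q(t) = 6t² + 4t + 2.
The coefficient of t is 4.

4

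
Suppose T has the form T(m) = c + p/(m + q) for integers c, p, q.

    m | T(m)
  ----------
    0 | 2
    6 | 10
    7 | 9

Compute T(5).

12

(T(m) − c)(m + q) = p for each data point; the three points give a linear system in c and q, then p follows.
Solving: c = 6, q = -3, p = 12, so T(m) = 6 + 12/(m − 3).
Then T(5) = 6 + 12/2 = 12.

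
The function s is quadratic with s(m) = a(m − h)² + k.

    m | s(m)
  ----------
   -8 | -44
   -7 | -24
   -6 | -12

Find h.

-5

First differences 20, 12; second difference -8 = 2a, so a = -4.
Expanding, the m-coefficient is −2ah = 8h; matching it to the data gives h = -5, and then k = -8.
So s(m) = -4(m + 5)² − 8.
Hence h = -5.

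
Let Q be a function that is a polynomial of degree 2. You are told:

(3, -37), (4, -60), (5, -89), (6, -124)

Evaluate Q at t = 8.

-212

First differences: -23, -29, -35. Second differences: -6, -6.
Level-2 differences are constant, so Q has degree 2.
Fitting a degree-2 polynomial gives Q(t) = -3t² - 2t - 4.
Then Q(8) = -212.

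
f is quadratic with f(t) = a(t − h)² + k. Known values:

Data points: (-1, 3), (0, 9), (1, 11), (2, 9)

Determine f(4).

First differences 6, 2, -2; second difference -4 = 2a, so a = -2.
Expanding, the t-coefficient is −2ah = 4h; matching it to the data gives h = 1, and then k = 11.
So f(t) = -2(t − 1)² + 11.
f(4) = -2·3² + 11 = -7.

-7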